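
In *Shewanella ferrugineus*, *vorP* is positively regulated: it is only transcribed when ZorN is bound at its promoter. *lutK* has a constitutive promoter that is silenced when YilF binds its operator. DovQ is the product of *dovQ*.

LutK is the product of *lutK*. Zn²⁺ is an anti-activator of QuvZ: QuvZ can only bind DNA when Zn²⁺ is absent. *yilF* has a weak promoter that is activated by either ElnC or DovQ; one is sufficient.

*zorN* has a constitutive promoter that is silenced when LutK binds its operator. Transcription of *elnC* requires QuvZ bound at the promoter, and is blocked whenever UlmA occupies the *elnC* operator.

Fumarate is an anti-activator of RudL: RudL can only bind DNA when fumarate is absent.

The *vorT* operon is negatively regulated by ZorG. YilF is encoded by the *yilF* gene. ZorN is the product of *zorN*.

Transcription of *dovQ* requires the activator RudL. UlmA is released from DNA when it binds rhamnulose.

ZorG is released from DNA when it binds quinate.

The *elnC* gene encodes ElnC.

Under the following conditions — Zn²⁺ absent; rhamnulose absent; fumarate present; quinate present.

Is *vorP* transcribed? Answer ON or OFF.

OFF

Rhamnulose is absent, so UlmA is active.
Zn²⁺ is absent, so QuvZ is active.
With repressor UlmA bound, *elnC* is not transcribed.
So ElnC is not produced.
Fumarate is present, so RudL is inactive.
Required activator RudL is absent, so *dovQ* is not transcribed.
So DovQ is not produced.
No activator is available at the *yilF* promoter, so *yilF* is not transcribed.
So YilF is not produced.
With no repressor bound, *lutK* is transcribed.
So LutK is produced and active.
With repressor LutK bound, *zorN* is not transcribed.
So ZorN is not produced.
Required activator ZorN is absent, so *vorP* is not transcribed.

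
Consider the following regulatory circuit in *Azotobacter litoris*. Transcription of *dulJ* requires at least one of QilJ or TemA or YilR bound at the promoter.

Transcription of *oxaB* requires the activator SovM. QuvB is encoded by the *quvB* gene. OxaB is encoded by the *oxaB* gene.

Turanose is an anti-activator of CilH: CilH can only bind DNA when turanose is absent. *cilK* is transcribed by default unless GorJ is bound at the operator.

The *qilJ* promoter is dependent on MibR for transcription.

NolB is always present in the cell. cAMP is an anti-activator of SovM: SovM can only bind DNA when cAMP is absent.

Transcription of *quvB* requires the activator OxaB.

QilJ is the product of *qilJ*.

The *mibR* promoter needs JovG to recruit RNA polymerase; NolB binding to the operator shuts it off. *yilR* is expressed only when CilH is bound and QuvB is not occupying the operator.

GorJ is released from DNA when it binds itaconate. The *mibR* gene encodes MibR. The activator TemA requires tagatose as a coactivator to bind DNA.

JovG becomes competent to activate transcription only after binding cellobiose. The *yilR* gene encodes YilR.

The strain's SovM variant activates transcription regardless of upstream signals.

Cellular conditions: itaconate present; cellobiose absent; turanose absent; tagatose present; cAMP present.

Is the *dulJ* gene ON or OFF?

ON

NolB is produced constitutively and is active.
Cellobiose is absent, so JovG is inactive.
With repressor NolB bound, *mibR* is not transcribed.
So MibR is not produced.
Required activator MibR is absent, so *qilJ* is not transcribed.
So QilJ is not produced.
Tagatose is present, so TemA is active.
SovM is constitutively active in this strain.
No repressor is bound and SovM is active, so *oxaB* is transcribed.
So OxaB is produced and active.
No repressor is bound and OxaB is active, so *quvB* is transcribed.
So QuvB is produced and active.
Turanose is absent, so CilH is active.
With repressor QuvB bound, *yilR* is not transcribed.
So YilR is not produced.
Activator TemA is present, so *dulJ* is transcribed.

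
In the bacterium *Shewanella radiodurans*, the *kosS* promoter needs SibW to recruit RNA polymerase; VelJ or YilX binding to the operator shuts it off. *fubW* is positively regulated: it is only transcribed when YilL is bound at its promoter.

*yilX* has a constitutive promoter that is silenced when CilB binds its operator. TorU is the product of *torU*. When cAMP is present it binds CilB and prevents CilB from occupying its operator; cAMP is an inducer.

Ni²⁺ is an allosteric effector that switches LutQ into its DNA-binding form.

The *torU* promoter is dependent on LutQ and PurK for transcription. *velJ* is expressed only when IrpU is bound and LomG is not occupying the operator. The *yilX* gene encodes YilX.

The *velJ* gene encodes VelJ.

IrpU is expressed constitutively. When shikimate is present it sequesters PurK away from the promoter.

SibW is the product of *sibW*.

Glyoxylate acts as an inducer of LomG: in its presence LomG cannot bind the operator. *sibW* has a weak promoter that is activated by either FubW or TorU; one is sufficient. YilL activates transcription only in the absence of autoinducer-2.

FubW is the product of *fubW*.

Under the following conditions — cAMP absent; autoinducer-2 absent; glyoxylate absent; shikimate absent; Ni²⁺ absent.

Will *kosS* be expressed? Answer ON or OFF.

IrpU is produced constitutively and is active.
Glyoxylate is absent, so LomG is active.
With repressor LomG bound, *velJ* is not transcribed.
So VelJ is not produced.
cAMP is absent, so CilB is active.
With repressor CilB bound, *yilX* is not transcribed.
So YilX is not produced.
Autoinducer-2 is absent, so YilL is active.
No repressor is bound and YilL is active, so *fubW* is transcribed.
So FubW is produced and active.
Ni²⁺ is absent, so LutQ is inactive.
Shikimate is absent, so PurK is active.
Required activator LutQ is absent, so *torU* is not transcribed.
So TorU is not produced.
Activator FubW is present, so *sibW* is transcribed.
So SibW is produced and active.
No repressor is bound and SibW is active, so *kosS* is transcribed.

ON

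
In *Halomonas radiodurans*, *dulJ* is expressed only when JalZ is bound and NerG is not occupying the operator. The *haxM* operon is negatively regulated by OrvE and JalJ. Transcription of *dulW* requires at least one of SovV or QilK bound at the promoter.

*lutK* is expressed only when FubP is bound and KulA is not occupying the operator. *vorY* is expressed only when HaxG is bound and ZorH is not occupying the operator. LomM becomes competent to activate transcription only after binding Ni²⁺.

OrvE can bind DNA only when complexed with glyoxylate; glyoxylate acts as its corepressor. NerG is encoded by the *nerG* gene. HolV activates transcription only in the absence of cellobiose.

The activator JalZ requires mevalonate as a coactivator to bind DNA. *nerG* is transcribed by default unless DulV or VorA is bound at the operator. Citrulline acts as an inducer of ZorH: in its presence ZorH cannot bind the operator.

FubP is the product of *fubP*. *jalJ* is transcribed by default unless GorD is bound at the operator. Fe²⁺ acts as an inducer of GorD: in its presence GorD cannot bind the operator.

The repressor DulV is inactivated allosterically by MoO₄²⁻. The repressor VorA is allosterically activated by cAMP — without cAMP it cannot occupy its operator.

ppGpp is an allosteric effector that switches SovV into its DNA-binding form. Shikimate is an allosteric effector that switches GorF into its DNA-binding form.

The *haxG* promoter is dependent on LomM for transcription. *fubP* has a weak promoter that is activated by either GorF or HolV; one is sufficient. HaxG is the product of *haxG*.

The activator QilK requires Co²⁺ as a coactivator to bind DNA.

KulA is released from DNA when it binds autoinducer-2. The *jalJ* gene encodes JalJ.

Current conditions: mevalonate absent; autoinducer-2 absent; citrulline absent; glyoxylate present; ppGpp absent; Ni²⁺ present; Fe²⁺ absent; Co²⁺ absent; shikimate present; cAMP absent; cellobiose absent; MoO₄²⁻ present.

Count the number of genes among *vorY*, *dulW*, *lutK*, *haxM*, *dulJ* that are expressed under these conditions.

Citrulline is absent, so ZorH is active.
Ni²⁺ is present, so LomM is active.
No repressor is bound and LomM is active, so *haxG* is transcribed.
So HaxG is produced and active.
With repressor ZorH bound, *vorY* is not transcribed.
→ *vorY* is OFF.
ppGpp is absent, so SovV is inactive.
Co²⁺ is absent, so QilK is inactive.
No activator is available at the *dulW* promoter, so *dulW* is not transcribed.
→ *dulW* is OFF.
Autoinducer-2 is absent, so KulA is active.
Shikimate is present, so GorF is active.
Cellobiose is absent, so HolV is active.
Activator GorF is present, so *fubP* is transcribed.
So FubP is produced and active.
With repressor KulA bound, *lutK* is not transcribed.
→ *lutK* is OFF.
Glyoxylate is present, so OrvE is active.
Fe²⁺ is absent, so GorD is active.
With repressor GorD bound, *jalJ* is not transcribed.
So JalJ is not produced.
With repressor OrvE bound, *haxM* is not transcribed.
→ *haxM* is OFF.
Mevalonate is absent, so JalZ is inactive.
MoO₄²⁻ is present, so DulV is inactive.
cAMP is absent, so VorA is inactive.
With no repressor bound, *nerG* is transcribed.
So NerG is produced and active.
With repressor NerG bound, *dulJ* is not transcribed.
→ *dulJ* is OFF.
0 of the 5 genes are transcribed.

0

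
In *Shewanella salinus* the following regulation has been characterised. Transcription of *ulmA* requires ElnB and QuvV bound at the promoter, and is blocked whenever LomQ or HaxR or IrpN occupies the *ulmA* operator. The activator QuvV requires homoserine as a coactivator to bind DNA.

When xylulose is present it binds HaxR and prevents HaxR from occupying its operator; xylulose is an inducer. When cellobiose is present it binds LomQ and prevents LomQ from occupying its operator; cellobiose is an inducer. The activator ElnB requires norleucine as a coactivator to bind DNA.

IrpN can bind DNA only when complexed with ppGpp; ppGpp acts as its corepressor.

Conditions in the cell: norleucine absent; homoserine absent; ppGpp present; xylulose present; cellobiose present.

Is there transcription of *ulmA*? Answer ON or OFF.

OFF

Norleucine is absent, so ElnB is inactive.
Cellobiose is present, so LomQ is inactive.
Homoserine is absent, so QuvV is inactive.
Xylulose is present, so HaxR is inactive.
ppGpp is present, so IrpN is active.
With repressor IrpN bound, *ulmA* is not transcribed.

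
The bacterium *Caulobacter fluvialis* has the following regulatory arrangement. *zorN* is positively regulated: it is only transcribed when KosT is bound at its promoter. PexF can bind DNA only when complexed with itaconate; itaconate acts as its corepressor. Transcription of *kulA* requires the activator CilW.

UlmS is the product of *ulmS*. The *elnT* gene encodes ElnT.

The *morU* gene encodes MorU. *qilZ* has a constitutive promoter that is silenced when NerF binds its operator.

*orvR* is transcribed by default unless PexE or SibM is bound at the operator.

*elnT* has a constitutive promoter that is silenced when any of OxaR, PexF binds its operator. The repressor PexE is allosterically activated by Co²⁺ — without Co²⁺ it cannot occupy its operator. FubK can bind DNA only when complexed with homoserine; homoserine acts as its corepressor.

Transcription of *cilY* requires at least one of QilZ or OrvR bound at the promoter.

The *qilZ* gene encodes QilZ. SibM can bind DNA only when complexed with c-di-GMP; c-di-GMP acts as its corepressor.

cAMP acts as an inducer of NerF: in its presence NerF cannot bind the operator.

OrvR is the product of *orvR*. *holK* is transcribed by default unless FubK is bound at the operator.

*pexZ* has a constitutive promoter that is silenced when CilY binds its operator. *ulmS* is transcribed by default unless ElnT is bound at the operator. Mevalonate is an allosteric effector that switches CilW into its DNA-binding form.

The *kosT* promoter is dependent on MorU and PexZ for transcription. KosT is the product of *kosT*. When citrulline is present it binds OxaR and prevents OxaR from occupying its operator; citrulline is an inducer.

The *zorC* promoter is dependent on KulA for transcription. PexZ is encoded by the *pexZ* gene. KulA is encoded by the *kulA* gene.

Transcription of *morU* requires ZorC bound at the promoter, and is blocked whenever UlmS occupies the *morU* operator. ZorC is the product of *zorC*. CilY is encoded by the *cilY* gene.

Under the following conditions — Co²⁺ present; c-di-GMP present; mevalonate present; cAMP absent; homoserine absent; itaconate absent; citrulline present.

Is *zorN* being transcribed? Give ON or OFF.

Citrulline is present, so OxaR is inactive.
Itaconate is absent, so PexF is inactive.
With no repressor bound, *elnT* is transcribed.
So ElnT is produced and active.
With repressor ElnT bound, *ulmS* is not transcribed.
So UlmS is not produced.
Mevalonate is present, so CilW is active.
No repressor is bound and CilW is active, so *kulA* is transcribed.
So KulA is produced and active.
No repressor is bound and KulA is active, so *zorC* is transcribed.
So ZorC is produced and active.
No repressor is bound and ZorC is active, so *morU* is transcribed.
So MorU is produced and active.
cAMP is absent, so NerF is active.
With repressor NerF bound, *qilZ* is not transcribed.
So QilZ is not produced.
Co²⁺ is present, so PexE is active.
c-di-GMP is present, so SibM is active.
With repressor PexE bound, *orvR* is not transcribed.
So OrvR is not produced.
No activator is available at the *cilY* promoter, so *cilY* is not transcribed.
So CilY is not produced.
With no repressor bound, *pexZ* is transcribed.
So PexZ is produced and active.
No repressor is bound and MorU and PexZ are active, so *kosT* is transcribed.
So KosT is produced and active.
No repressor is bound and KosT is active, so *zorN* is transcribed.

ON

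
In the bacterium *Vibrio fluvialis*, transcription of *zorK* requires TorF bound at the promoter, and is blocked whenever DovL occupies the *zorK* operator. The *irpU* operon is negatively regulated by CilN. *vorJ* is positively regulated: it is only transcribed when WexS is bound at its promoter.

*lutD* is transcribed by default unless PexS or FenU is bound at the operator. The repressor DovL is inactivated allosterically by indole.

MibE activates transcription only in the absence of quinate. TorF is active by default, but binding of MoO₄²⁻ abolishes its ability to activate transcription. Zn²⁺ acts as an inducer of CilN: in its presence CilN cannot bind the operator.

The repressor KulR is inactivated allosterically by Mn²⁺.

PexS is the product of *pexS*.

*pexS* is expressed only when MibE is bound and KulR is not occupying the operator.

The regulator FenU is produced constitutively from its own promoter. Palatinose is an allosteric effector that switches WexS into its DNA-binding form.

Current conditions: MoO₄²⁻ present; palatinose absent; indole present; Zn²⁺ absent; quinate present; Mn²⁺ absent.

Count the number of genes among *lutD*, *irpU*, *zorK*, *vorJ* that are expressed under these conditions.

Quinate is present, so MibE is inactive.
Mn²⁺ is absent, so KulR is active.
With repressor KulR bound, *pexS* is not transcribed.
So PexS is not produced.
FenU is produced constitutively and is active.
With repressor FenU bound, *lutD* is not transcribed.
→ *lutD* is OFF.
Zn²⁺ is absent, so CilN is active.
With repressor CilN bound, *irpU* is not transcribed.
→ *irpU* is OFF.
MoO₄²⁻ is present, so TorF is inactive.
Indole is present, so DovL is inactive.
Required activator TorF is absent, so *zorK* is not transcribed.
→ *zorK* is OFF.
Palatinose is absent, so WexS is inactive.
Required activator WexS is absent, so *vorJ* is not transcribed.
→ *vorJ* is OFF.
0 of the 4 genes are transcribed.

0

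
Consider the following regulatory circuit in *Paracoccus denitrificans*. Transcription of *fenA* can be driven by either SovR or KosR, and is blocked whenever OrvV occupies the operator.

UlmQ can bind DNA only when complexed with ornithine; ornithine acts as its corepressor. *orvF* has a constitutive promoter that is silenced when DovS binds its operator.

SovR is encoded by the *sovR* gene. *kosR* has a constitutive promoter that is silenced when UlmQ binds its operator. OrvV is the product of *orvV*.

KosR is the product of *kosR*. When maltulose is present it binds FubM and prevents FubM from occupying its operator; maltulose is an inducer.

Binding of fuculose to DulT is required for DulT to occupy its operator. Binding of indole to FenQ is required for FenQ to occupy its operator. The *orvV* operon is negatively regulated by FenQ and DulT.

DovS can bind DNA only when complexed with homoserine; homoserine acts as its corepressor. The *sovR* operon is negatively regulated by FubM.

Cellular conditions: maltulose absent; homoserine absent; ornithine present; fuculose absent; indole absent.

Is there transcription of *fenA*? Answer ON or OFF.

Maltulose is absent, so FubM is active.
With repressor FubM bound, *sovR* is not transcribed.
So SovR is not produced.
Ornithine is present, so UlmQ is active.
With repressor UlmQ bound, *kosR* is not transcribed.
So KosR is not produced.
Indole is absent, so FenQ is inactive.
Fuculose is absent, so DulT is inactive.
With no repressor bound, *orvV* is transcribed.
So OrvV is produced and active.
With repressor OrvV bound, *fenA* is not transcribed.

OFF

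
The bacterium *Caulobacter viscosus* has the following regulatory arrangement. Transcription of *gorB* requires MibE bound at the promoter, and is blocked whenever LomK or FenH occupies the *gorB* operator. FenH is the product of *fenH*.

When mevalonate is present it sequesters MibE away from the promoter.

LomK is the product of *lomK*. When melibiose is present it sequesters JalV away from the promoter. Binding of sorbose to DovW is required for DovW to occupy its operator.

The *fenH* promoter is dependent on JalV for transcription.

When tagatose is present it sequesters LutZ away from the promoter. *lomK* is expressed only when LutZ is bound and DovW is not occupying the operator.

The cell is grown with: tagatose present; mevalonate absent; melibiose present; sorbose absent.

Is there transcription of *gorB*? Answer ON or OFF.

Mevalonate is absent, so MibE is active.
Tagatose is present, so LutZ is inactive.
Sorbose is absent, so DovW is inactive.
Required activator LutZ is absent, so *lomK* is not transcribed.
So LomK is not produced.
Melibiose is present, so JalV is inactive.
Required activator JalV is absent, so *fenH* is not transcribed.
So FenH is not produced.
No repressor is bound and MibE is active, so *gorB* is transcribed.

ON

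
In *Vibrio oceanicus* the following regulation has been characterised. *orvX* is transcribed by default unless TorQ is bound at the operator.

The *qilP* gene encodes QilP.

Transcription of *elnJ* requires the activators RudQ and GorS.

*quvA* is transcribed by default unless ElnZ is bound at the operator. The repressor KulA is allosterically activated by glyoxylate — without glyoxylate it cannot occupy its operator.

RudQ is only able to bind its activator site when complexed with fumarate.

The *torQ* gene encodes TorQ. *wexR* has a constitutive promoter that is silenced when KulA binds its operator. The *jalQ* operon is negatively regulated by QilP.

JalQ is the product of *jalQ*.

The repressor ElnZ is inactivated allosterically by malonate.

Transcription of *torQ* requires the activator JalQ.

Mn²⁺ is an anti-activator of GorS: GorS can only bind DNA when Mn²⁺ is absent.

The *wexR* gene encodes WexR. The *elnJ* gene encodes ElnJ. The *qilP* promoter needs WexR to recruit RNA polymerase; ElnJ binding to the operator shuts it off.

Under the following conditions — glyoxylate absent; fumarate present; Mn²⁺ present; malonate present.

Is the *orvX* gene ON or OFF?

Fumarate is present, so RudQ is active.
Mn²⁺ is present, so GorS is inactive.
Required activator GorS is absent, so *elnJ* is not transcribed.
So ElnJ is not produced.
Glyoxylate is absent, so KulA is inactive.
With no repressor bound, *wexR* is transcribed.
So WexR is produced and active.
No repressor is bound and WexR is active, so *qilP* is transcribed.
So QilP is produced and active.
With repressor QilP bound, *jalQ* is not transcribed.
So JalQ is not produced.
Required activator JalQ is absent, so *torQ* is not transcribed.
So TorQ is not produced.
With no repressor bound, *orvX* is transcribed.

ON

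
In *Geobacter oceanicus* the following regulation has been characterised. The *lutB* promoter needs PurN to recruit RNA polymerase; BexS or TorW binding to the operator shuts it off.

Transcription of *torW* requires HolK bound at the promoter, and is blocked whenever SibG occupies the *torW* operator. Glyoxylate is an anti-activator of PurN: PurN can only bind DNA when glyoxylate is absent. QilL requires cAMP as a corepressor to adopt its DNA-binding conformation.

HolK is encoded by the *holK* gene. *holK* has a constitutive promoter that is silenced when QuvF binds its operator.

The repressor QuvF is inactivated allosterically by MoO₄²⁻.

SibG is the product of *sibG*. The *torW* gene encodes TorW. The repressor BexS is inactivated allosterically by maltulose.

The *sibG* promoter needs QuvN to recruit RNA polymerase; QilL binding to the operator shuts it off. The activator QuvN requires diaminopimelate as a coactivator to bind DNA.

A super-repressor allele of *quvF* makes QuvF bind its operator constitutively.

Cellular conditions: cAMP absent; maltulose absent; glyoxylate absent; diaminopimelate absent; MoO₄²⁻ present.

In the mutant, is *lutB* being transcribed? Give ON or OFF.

OFF

Maltulose is absent, so BexS is active.
Glyoxylate is absent, so PurN is active.
Diaminopimelate is absent, so QuvN is inactive.
cAMP is absent, so QilL is inactive.
Required activator QuvN is absent, so *sibG* is not transcribed.
So SibG is not produced.
QuvF is constitutively active in this strain.
With repressor QuvF bound, *holK* is not transcribed.
So HolK is not produced.
Required activator HolK is absent, so *torW* is not transcribed.
So TorW is not produced.
With repressor BexS bound, *lutB* is not transcribed.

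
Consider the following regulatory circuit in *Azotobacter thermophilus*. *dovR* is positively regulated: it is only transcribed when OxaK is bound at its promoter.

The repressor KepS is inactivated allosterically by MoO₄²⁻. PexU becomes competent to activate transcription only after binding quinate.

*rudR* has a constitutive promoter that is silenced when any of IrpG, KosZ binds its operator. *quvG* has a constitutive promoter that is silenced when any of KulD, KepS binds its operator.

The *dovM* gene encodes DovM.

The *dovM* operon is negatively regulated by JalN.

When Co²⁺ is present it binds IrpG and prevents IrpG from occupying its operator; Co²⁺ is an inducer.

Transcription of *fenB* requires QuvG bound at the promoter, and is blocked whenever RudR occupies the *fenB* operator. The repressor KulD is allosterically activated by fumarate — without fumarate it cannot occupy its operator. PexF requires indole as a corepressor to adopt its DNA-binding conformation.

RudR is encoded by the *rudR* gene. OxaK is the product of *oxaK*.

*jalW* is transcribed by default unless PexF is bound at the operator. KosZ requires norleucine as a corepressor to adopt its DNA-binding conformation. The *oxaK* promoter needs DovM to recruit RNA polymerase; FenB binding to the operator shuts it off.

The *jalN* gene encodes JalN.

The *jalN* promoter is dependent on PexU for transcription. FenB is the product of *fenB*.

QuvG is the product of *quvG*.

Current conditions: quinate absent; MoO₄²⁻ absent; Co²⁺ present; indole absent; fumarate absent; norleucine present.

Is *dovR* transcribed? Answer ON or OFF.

ON

Quinate is absent, so PexU is inactive.
Required activator PexU is absent, so *jalN* is not transcribed.
So JalN is not produced.
With no repressor bound, *dovM* is transcribed.
So DovM is produced and active.
Fumarate is absent, so KulD is inactive.
MoO₄²⁻ is absent, so KepS is active.
With repressor KepS bound, *quvG* is not transcribed.
So QuvG is not produced.
Co²⁺ is present, so IrpG is inactive.
Norleucine is present, so KosZ is active.
With repressor KosZ bound, *rudR* is not transcribed.
So RudR is not produced.
Required activator QuvG is absent, so *fenB* is not transcribed.
So FenB is not produced.
No repressor is bound and DovM is active, so *oxaK* is transcribed.
So OxaK is produced and active.
No repressor is bound and OxaK is active, so *dovR* is transcribed.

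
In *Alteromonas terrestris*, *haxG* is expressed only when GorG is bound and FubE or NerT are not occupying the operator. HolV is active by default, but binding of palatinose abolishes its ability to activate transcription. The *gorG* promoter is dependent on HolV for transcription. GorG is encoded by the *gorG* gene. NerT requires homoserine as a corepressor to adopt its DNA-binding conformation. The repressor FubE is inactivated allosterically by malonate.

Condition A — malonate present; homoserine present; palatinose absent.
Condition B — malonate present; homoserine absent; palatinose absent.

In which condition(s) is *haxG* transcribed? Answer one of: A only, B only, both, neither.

B only

Condition A:
Malonate is present, so FubE is inactive.
Homoserine is present, so NerT is active.
Palatinose is absent, so HolV is active.
No repressor is bound and HolV is active, so *gorG* is transcribed.
So GorG is produced and active.
With repressor NerT bound, *haxG* is not transcribed.
→ *haxG* is OFF in A.
Condition B:
Malonate is present, so FubE is inactive.
Homoserine is absent, so NerT is inactive.
Palatinose is absent, so HolV is active.
No repressor is bound and HolV is active, so *gorG* is transcribed.
So GorG is produced and active.
No repressor is bound and GorG is active, so *haxG* is transcribed.
→ *haxG* is ON in B.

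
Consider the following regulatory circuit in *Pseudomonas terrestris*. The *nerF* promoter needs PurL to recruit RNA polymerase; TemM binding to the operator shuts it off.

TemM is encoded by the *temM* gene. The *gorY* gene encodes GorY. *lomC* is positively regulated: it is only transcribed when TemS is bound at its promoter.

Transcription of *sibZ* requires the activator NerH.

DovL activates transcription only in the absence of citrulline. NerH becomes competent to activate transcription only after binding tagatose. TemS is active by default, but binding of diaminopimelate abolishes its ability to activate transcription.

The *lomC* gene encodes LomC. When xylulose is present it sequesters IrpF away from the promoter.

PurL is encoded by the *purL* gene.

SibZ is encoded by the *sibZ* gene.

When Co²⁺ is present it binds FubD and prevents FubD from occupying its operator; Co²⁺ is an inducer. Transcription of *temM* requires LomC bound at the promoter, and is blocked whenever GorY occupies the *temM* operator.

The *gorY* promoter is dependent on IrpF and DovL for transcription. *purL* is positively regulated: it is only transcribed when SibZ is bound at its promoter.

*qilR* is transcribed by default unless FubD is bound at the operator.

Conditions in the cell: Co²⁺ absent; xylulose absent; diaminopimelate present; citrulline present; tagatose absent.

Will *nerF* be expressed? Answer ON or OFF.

Diaminopimelate is present, so TemS is inactive.
Required activator TemS is absent, so *lomC* is not transcribed.
So LomC is not produced.
Xylulose is absent, so IrpF is active.
Citrulline is present, so DovL is inactive.
Required activator DovL is absent, so *gorY* is not transcribed.
So GorY is not produced.
Required activator LomC is absent, so *temM* is not transcribed.
So TemM is not produced.
Tagatose is absent, so NerH is inactive.
Required activator NerH is absent, so *sibZ* is not transcribed.
So SibZ is not produced.
Required activator SibZ is absent, so *purL* is not transcribed.
So PurL is not produced.
Required activator PurL is absent, so *nerF* is not transcribed.

OFF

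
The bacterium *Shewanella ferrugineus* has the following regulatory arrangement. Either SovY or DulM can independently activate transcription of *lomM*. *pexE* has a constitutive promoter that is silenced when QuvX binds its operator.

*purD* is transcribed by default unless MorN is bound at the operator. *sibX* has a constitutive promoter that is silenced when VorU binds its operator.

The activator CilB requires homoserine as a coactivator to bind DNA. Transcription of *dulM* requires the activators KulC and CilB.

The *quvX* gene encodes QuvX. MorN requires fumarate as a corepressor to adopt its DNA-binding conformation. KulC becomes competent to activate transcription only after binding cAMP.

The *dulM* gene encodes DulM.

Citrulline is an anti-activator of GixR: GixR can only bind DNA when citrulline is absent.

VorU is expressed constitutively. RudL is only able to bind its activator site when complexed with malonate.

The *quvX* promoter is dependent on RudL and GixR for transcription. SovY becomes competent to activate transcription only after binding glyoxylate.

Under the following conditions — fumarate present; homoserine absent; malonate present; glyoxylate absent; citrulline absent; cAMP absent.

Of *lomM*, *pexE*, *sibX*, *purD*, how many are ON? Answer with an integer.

Glyoxylate is absent, so SovY is inactive.
cAMP is absent, so KulC is inactive.
Homoserine is absent, so CilB is inactive.
Required activator KulC is absent, so *dulM* is not transcribed.
So DulM is not produced.
No activator is available at the *lomM* promoter, so *lomM* is not transcribed.
→ *lomM* is OFF.
Malonate is present, so RudL is active.
Citrulline is absent, so GixR is active.
No repressor is bound and RudL and GixR are active, so *quvX* is transcribed.
So QuvX is produced and active.
With repressor QuvX bound, *pexE* is not transcribed.
→ *pexE* is OFF.
VorU is produced constitutively and is active.
With repressor VorU bound, *sibX* is not transcribed.
→ *sibX* is OFF.
Fumarate is present, so MorN is active.
With repressor MorN bound, *purD* is not transcribed.
→ *purD* is OFF.
0 of the 4 genes are transcribed.

0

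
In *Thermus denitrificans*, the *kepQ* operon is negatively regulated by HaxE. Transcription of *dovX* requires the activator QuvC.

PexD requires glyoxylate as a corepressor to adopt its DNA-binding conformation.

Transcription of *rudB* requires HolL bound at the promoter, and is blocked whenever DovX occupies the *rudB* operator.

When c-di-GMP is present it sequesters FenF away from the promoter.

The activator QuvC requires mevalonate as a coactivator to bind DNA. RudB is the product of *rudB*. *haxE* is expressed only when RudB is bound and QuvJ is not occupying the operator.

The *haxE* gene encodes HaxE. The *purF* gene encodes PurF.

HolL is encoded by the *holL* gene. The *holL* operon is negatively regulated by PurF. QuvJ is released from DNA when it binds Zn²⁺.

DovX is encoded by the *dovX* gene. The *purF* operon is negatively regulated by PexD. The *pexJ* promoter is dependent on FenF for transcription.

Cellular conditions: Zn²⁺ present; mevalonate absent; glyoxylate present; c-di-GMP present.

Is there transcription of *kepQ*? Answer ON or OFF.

OFF

Glyoxylate is present, so PexD is active.
With repressor PexD bound, *purF* is not transcribed.
So PurF is not produced.
With no repressor bound, *holL* is transcribed.
So HolL is produced and active.
Mevalonate is absent, so QuvC is inactive.
Required activator QuvC is absent, so *dovX* is not transcribed.
So DovX is not produced.
No repressor is bound and HolL is active, so *rudB* is transcribed.
So RudB is produced and active.
Zn²⁺ is present, so QuvJ is inactive.
No repressor is bound and RudB is active, so *haxE* is transcribed.
So HaxE is produced and active.
With repressor HaxE bound, *kepQ* is not transcribed.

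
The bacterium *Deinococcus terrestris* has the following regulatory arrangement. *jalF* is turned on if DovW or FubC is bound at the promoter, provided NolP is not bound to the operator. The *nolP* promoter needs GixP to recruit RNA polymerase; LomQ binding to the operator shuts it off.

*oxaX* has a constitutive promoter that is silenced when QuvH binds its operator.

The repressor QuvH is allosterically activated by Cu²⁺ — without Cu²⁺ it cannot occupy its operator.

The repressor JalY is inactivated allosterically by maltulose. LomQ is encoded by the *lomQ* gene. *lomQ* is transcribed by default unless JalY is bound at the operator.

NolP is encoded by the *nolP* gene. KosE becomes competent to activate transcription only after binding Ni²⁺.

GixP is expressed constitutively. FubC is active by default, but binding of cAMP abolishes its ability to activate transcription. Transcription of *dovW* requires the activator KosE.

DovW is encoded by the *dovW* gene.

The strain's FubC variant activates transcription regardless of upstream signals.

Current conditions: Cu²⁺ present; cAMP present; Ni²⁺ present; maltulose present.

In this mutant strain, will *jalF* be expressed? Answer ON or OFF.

ON

Ni²⁺ is present, so KosE is active.
No repressor is bound and KosE is active, so *dovW* is transcribed.
So DovW is produced and active.
FubC is constitutively active in this strain.
GixP is produced constitutively and is active.
Maltulose is present, so JalY is inactive.
With no repressor bound, *lomQ* is transcribed.
So LomQ is produced and active.
With repressor LomQ bound, *nolP* is not transcribed.
So NolP is not produced.
Activator DovW is present, so *jalF* is transcribed.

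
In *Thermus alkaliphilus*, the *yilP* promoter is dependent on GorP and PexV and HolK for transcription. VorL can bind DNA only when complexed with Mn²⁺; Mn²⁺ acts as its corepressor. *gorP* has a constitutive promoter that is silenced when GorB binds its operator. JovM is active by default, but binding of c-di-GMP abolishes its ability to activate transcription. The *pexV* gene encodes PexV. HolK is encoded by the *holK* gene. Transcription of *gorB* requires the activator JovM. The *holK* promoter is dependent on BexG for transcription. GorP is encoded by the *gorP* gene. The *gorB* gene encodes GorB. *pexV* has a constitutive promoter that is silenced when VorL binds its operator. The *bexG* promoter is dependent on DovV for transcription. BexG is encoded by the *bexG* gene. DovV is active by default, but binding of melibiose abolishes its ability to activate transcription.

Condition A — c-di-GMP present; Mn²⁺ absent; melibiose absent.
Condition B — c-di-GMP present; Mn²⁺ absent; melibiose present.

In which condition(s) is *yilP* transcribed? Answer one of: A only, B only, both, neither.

A only

Condition A:
c-di-GMP is present, so JovM is inactive.
Required activator JovM is absent, so *gorB* is not transcribed.
So GorB is not produced.
With no repressor bound, *gorP* is transcribed.
So GorP is produced and active.
Mn²⁺ is absent, so VorL is inactive.
With no repressor bound, *pexV* is transcribed.
So PexV is produced and active.
Melibiose is absent, so DovV is active.
No repressor is bound and DovV is active, so *bexG* is transcribed.
So BexG is produced and active.
No repressor is bound and BexG is active, so *holK* is transcribed.
So HolK is produced and active.
No repressor is bound and GorP and PexV and HolK are active, so *yilP* is transcribed.
→ *yilP* is ON in A.
Condition B:
c-di-GMP is present, so JovM is inactive.
Required activator JovM is absent, so *gorB* is not transcribed.
So GorB is not produced.
With no repressor bound, *gorP* is transcribed.
So GorP is produced and active.
Mn²⁺ is absent, so VorL is inactive.
With no repressor bound, *pexV* is transcribed.
So PexV is produced and active.
Melibiose is present, so DovV is inactive.
Required activator DovV is absent, so *bexG* is not transcribed.
So BexG is not produced.
Required activator BexG is absent, so *holK* is not transcribed.
So HolK is not produced.
Required activator HolK is absent, so *yilP* is not transcribed.
→ *yilP* is OFF in B.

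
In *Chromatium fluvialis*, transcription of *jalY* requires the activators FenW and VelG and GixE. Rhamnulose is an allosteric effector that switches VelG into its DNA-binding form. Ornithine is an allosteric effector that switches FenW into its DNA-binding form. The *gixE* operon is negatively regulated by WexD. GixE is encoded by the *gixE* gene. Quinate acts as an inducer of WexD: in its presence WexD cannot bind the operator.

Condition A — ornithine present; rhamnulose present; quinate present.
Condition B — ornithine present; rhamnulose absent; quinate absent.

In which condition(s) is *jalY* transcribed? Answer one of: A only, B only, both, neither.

A only

Condition A:
Ornithine is present, so FenW is active.
Rhamnulose is present, so VelG is active.
Quinate is present, so WexD is inactive.
With no repressor bound, *gixE* is transcribed.
So GixE is produced and active.
No repressor is bound and FenW and VelG and GixE are active, so *jalY* is transcribed.
→ *jalY* is ON in A.
Condition B:
Ornithine is present, so FenW is active.
Rhamnulose is absent, so VelG is inactive.
Quinate is absent, so WexD is active.
With repressor WexD bound, *gixE* is not transcribed.
So GixE is not produced.
Required activator VelG is absent, so *jalY* is not transcribed.
→ *jalY* is OFF in B.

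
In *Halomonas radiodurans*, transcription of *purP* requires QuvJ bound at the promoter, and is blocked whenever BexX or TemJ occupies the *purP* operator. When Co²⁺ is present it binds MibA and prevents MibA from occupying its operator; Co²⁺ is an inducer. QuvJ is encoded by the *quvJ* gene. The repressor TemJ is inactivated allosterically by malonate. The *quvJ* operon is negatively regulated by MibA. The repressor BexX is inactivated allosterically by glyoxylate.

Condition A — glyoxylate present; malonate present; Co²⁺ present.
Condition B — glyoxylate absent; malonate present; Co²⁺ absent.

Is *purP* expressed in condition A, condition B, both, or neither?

Condition A:
Glyoxylate is present, so BexX is inactive.
Malonate is present, so TemJ is inactive.
Co²⁺ is present, so MibA is inactive.
With no repressor bound, *quvJ* is transcribed.
So QuvJ is produced and active.
No repressor is bound and QuvJ is active, so *purP* is transcribed.
→ *purP* is ON in A.
Condition B:
Glyoxylate is absent, so BexX is active.
Malonate is present, so TemJ is inactive.
Co²⁺ is absent, so MibA is active.
With repressor MibA bound, *quvJ* is not transcribed.
So QuvJ is not produced.
With repressor BexX bound, *purP* is not transcribed.
→ *purP* is OFF in B.

A only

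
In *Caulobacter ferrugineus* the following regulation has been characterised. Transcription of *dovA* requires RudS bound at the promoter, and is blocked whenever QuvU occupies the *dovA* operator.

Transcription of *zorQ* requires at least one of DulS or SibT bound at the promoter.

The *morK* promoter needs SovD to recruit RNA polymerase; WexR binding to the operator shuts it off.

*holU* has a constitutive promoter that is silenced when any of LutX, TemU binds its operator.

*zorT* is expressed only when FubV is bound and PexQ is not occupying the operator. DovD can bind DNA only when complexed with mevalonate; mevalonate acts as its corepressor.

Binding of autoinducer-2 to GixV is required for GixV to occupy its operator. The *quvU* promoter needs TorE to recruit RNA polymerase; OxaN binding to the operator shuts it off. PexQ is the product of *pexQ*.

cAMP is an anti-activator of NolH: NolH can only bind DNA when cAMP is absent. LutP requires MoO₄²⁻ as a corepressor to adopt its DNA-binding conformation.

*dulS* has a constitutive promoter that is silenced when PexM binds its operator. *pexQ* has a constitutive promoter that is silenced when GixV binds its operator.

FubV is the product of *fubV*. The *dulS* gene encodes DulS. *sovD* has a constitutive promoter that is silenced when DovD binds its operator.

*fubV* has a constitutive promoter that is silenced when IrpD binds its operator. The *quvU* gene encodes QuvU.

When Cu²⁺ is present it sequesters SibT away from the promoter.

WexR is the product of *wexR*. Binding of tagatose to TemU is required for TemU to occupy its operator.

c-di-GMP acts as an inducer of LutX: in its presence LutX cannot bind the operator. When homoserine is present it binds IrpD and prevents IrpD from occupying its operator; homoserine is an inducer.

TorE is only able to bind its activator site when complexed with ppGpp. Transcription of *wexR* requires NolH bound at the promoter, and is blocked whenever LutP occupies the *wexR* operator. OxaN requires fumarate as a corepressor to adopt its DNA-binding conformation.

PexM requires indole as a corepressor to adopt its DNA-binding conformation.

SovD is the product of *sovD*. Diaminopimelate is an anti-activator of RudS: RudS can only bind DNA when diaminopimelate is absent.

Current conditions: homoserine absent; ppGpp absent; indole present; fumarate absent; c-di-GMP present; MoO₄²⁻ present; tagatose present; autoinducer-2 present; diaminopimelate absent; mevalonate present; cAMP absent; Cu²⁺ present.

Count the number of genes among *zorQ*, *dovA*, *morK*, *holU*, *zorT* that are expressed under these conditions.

Indole is present, so PexM is active.
With repressor PexM bound, *dulS* is not transcribed.
So DulS is not produced.
Cu²⁺ is present, so SibT is inactive.
No activator is available at the *zorQ* promoter, so *zorQ* is not transcribed.
→ *zorQ* is OFF.
ppGpp is absent, so TorE is inactive.
Fumarate is absent, so OxaN is inactive.
Required activator TorE is absent, so *quvU* is not transcribed.
So QuvU is not produced.
Diaminopimelate is absent, so RudS is active.
No repressor is bound and RudS is active, so *dovA* is transcribed.
→ *dovA* is ON.
cAMP is absent, so NolH is active.
MoO₄²⁻ is present, so LutP is active.
With repressor LutP bound, *wexR* is not transcribed.
So WexR is not produced.
Mevalonate is present, so DovD is active.
With repressor DovD bound, *sovD* is not transcribed.
So SovD is not produced.
Required activator SovD is absent, so *morK* is not transcribed.
→ *morK* is OFF.
c-di-GMP is present, so LutX is inactive.
Tagatose is present, so TemU is active.
With repressor TemU bound, *holU* is not transcribed.
→ *holU* is OFF.
Homoserine is absent, so IrpD is active.
With repressor IrpD bound, *fubV* is not transcribed.
So FubV is not produced.
Autoinducer-2 is present, so GixV is active.
With repressor GixV bound, *pexQ* is not transcribed.
So PexQ is not produced.
Required activator FubV is absent, so *zorT* is not transcribed.
→ *zorT* is OFF.
1 of the 5 genes is transcribed.

1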